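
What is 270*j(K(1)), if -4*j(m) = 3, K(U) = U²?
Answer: -405/2 ≈ -202.50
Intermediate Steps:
j(m) = -¾ (j(m) = -¼*3 = -¾)
270*j(K(1)) = 270*(-¾) = -405/2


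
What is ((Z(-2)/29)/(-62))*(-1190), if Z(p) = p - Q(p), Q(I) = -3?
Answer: 595/899 ≈ 0.66185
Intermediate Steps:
Z(p) = 3 + p (Z(p) = p - 1*(-3) = p + 3 = 3 + p)
((Z(-2)/29)/(-62))*(-1190) = (((3 - 2)/29)/(-62))*(-1190) = ((1*(1/29))*(-1/62))*(-1190) = ((1/29)*(-1/62))*(-1190) = -1/1798*(-1190) = 595/899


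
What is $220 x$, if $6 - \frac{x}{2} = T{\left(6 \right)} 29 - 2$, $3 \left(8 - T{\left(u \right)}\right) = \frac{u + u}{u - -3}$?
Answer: $- \frac{836000}{9} \approx -92889.0$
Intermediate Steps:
$T{\left(u \right)} = 8 - \frac{2 u}{3 \left(3 + u\right)}$ ($T{\left(u \right)} = 8 - \frac{\left(u + u\right) \frac{1}{u - -3}}{3} = 8 - \frac{2 u \frac{1}{u + 3}}{3} = 8 - \frac{2 u \frac{1}{3 + u}}{3} = 8 - \frac{2 u}{3 \left(3 + u\right)}$)
$x = - \frac{3800}{9}$ ($x = 12 - 2 \left(\frac{2 \left(36 + 11 \cdot 6\right)}{3 \left(3 + 6\right)} 29 - 2\right) = 12 - 2 \left(\frac{2 \left(36 + 66\right)}{3 \cdot 9} \cdot 29 - 2\right) = 12 - 2 \left(\frac{2}{3} \cdot \frac{1}{9} \cdot 102 \cdot 29 - 2\right) = 12 - 2 \left(\frac{68}{9} \cdot 29 - 2\right) = 12 - 2 \left(\frac{1972}{9} - 2\right) = 12 - \frac{3908}{9} = - \frac{3800}{9} \approx -422.22$)
$220 x = 220 \left(- \frac{3800}{9}\right) = - \frac{836000}{9}$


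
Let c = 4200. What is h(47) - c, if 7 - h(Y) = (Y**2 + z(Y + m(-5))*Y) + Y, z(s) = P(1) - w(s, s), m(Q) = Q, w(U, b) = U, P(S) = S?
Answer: -4522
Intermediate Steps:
z(s) = 1 - s
h(Y) = 7 - Y - Y**2 - Y*(6 - Y) (h(Y) = 7 - ((Y**2 + (1 - (Y - 5))*Y) + Y) = 7 - ((Y**2 + (1 - (-5 + Y))*Y) + Y) = 7 - ((Y**2 + (1 + (5 - Y))*Y) + Y) = 7 - ((Y**2 + (6 - Y)*Y) + Y) = 7 - ((Y**2 + Y*(6 - Y)) + Y) = 7 - (Y + Y**2 + Y*(6 - Y)) = 7 + (-Y - Y**2 - Y*(6 - Y)) = 7 - Y - Y**2 - Y*(6 - Y))
h(47) - c = (7 - 7*47) - 1*4200 = (7 - 329) - 4200 = -322 - 4200 = -4522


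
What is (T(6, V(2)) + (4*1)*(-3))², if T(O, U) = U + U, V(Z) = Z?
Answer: 64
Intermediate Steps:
T(O, U) = 2*U
(T(6, V(2)) + (4*1)*(-3))² = (2*2 + (4*1)*(-3))² = (4 + 4*(-3))² = (4 - 12)² = (-8)² = 64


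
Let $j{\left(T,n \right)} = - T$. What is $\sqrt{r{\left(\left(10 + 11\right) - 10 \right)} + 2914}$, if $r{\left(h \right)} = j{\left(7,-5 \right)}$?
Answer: $3 \sqrt{323} \approx 53.917$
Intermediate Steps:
$r{\left(h \right)} = -7$ ($r{\left(h \right)} = \left(-1\right) 7 = -7$)
$\sqrt{r{\left(\left(10 + 11\right) - 10 \right)} + 2914} = \sqrt{-7 + 2914} = \sqrt{2907} = 3 \sqrt{323}$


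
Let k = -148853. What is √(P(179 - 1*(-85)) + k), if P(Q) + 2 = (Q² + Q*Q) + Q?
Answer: I*√9199 ≈ 95.911*I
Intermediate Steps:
P(Q) = -2 + Q + 2*Q² (P(Q) = -2 + ((Q² + Q*Q) + Q) = -2 + ((Q² + Q²) + Q) = -2 + (2*Q² + Q) = -2 + (Q + 2*Q²) = -2 + Q + 2*Q²)
√(P(179 - 1*(-85)) + k) = √((-2 + (179 - 1*(-85)) + 2*(179 - 1*(-85))²) - 148853) = √((-2 + (179 + 85) + 2*(179 + 85)²) - 148853) = √((-2 + 264 + 2*264²) - 148853) = √((-2 + 264 + 2*69696) - 148853) = √((-2 + 264 + 139392) - 148853) = √(139654 - 148853) = √(-9199) = I*√9199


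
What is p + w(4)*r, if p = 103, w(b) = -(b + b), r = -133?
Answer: 1167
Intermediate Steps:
w(b) = -2*b
p + w(4)*r = 103 - 2*4*(-133) = 103 - 8*(-133) = 103 + 1064 = 1167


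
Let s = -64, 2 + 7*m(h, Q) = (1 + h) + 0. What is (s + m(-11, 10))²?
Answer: 211600/49 ≈ 4318.4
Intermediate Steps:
m(h, Q) = -⅐ + h/7 (m(h, Q) = -2/7 + ((1 + h) + 0)/7 = -2/7 + (1 + h)/7 = -2/7 + (⅐ + h/7) = -⅐ + h/7)
(s + m(-11, 10))² = (-64 + (-⅐ + (⅐)*(-11)))² = (-64 + (-⅐ - 11/7))² = (-64 - 12/7)² = (-460/7)² = 211600/49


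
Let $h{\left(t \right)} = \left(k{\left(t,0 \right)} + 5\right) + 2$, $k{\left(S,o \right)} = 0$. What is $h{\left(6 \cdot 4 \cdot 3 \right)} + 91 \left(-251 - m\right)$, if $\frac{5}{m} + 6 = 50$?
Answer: $- \frac{1005151}{44} \approx -22844.0$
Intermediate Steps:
$m = \frac{5}{44}$ ($m = \frac{5}{-6 + 50} = \frac{5}{44} \approx 0.11364$)
$h{\left(t \right)} = 7$ ($h{\left(t \right)} = \left(0 + 5\right) + 2 = 5 + 2 = 7$)
$h{\left(6 \cdot 4 \cdot 3 \right)} + 91 \left(-251 - m\right) = 7 + 91 \left(-251 - \frac{5}{44}\right) = 7 + 91 \left(- \frac{11049}{44}\right) = 7 - \frac{1005459}{44} = - \frac{1005151}{44}$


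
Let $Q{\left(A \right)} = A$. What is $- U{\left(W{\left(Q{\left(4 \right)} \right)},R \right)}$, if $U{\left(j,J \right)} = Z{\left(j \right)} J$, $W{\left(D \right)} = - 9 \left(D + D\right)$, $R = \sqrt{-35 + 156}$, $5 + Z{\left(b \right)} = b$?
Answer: $847$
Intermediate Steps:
$Z{\left(b \right)} = -5 + b$
$R = 11$ ($R = \sqrt{121} = 11$)
$W{\left(D \right)} = - 18 D$ ($W{\left(D \right)} = - 9 \cdot 2 D = - 18 D$)
$U{\left(j,J \right)} = J \left(-5 + j\right)$ ($U{\left(j,J \right)} = \left(-5 + j\right) J = J \left(-5 + j\right)$)
$- U{\left(W{\left(Q{\left(4 \right)} \right)},R \right)} = - 11 \left(-5 - 72\right) = - 11 \left(-77\right) = \left(-1\right) \left(-847\right) = 847$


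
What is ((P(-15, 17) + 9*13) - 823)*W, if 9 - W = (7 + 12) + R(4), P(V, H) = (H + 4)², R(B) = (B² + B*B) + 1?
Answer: 11395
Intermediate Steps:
R(B) = 1 + 2*B² (R(B) = (B² + B²) + 1 = 2*B² + 1 = 1 + 2*B²)
P(V, H) = (4 + H)²
W = -43 (W = 9 - ((7 + 12) + (1 + 2*4²)) = 9 - (19 + (1 + 2*16)) = 9 - (19 + (1 + 32)) = 9 - (19 + 33) = 9 - 1*52 = 9 - 52 = -43)
((P(-15, 17) + 9*13) - 823)*W = (((4 + 17)² + 9*13) - 823)*(-43) = ((21² + 117) - 823)*(-43) = ((441 + 117) - 823)*(-43) = (558 - 823)*(-43) = -265*(-43) = 11395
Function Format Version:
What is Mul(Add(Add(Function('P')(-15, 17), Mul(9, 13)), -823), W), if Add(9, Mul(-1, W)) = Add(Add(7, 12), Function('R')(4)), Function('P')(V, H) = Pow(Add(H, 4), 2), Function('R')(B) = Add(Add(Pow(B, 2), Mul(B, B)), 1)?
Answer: 11395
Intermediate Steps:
Function('R')(B) = Add(1, Mul(2, Pow(B, 2))) (Function('R')(B) = Add(Add(Pow(B, 2), Pow(B, 2)), 1) = Add(Mul(2, Pow(B, 2)), 1) = Add(1, Mul(2, Pow(B, 2))))
Function('P')(V, H) = Pow(Add(4, H), 2)
W = -43 (W = Add(9, Mul(-1, Add(Add(7, 12), Add(1, Mul(2, Pow(4, 2)))))) = Add(9, Mul(-1, Add(19, Add(1, Mul(2, 16))))) = Add(9, Mul(-1, Add(19, Add(1, 32)))) = Add(9, Mul(-1, Add(19, 33))) = Add(9, Mul(-1, 52)) = Add(9, -52) = -43)
Mul(Add(Add(Function('P')(-15, 17), Mul(9, 13)), -823), W) = Mul(Add(Add(Pow(Add(4, 17), 2), Mul(9, 13)), -823), -43) = Mul(Add(Add(Pow(21, 2), 117), -823), -43) = Mul(Add(Add(441, 117), -823), -43) = Mul(Add(558, -823), -43) = Mul(-265, -43) = 11395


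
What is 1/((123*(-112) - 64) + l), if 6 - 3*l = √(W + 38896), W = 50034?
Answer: -62271/861661633 + 3*√88930/1723323266 ≈ -7.1749e-5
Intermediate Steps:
l = 2 - √88930/3 (l = 2 - √(50034 + 38896)/3 = 2 - √88930/3 ≈ -97.404)
1/((123*(-112) - 64) + l) = 1/((123*(-112) - 64) + (2 - √88930/3)) = 1/((-13776 - 64) + (2 - √88930/3)) = 1/(-13840 + (2 - √88930/3)) = 1/(-13838 - √88930/3)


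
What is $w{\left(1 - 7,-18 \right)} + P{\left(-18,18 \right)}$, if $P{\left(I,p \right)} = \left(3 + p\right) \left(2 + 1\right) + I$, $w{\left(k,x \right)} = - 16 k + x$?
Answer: $123$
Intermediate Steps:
$w{\left(k,x \right)} = x - 16 k$
$P{\left(I,p \right)} = 9 + I + 3 p$ ($P{\left(I,p \right)} = \left(3 + p\right) 3 + I = \left(9 + 3 p\right) + I = 9 + I + 3 p$)
$w{\left(1 - 7,-18 \right)} + P{\left(-18,18 \right)} = \left(-18 - 16 \left(1 - 7\right)\right) + \left(9 - 18 + 3 \cdot 18\right) = \left(-18 - 16 \left(1 - 7\right)\right) + \left(9 - 18 + 54\right) = \left(-18 - -96\right) + 45 = \left(-18 + 96\right) + 45 = 78 + 45 = 123$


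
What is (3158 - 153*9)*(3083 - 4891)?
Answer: -3220048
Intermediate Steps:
(3158 - 153*9)*(3083 - 4891) = (3158 - 1377)*(-1808) = 1781*(-1808) = -3220048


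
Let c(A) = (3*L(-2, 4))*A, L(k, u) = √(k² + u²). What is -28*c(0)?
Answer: 0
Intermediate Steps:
c(A) = 6*A*√5 (c(A) = (3*√((-2)² + 4²))*A = (3*√(4 + 16))*A = (3*√20)*A = (3*(2*√5))*A = (6*√5)*A = 6*A*√5)
-28*c(0) = -168*0*√5 = -28*0 = 0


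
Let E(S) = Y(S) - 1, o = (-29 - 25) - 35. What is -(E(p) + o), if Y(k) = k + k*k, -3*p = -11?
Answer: 656/9 ≈ 72.889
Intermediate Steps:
p = 11/3 (p = -⅓*(-11) = 11/3 ≈ 3.6667)
o = -89 (o = -54 - 35 = -89)
Y(k) = k + k²
E(S) = -1 + S*(1 + S) (E(S) = S*(1 + S) - 1 = -1 + S*(1 + S))
-(E(p) + o) = -((-1 + 11*(1 + 11/3)/3) - 89) = -((-1 + (11/3)*(14/3)) - 89) = -((-1 + 154/9) - 89) = -(145/9 - 89) = -1*(-656/9) = 656/9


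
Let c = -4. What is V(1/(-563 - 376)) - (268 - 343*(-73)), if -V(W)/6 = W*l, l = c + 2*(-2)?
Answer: -7921107/313 ≈ -25307.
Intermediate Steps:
l = -8 (l = -4 + 2*(-2) = -4 - 4 = -8)
V(W) = 48*W (V(W) = -6*W*(-8) = -(-48)*W = 48*W)
V(1/(-563 - 376)) - (268 - 343*(-73)) = 48/(-563 - 376) - (268 - 343*(-73)) = 48/(-939) - (268 + 25039) = 48*(-1/939) - 1*25307 = -16/313 - 25307 = -7921107/313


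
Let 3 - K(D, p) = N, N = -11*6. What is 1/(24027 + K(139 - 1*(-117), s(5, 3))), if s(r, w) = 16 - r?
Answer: 1/24096 ≈ 4.1501e-5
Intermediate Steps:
N = -66
K(D, p) = 69 (K(D, p) = 3 - 1*(-66) = 3 + 66 = 69)
1/(24027 + K(139 - 1*(-117), s(5, 3))) = 1/(24027 + 69) = 1/24096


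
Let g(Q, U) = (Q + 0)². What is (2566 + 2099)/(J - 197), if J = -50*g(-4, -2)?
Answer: -4665/997 ≈ -4.6790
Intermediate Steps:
g(Q, U) = Q²
J = -800 (J = -50*(-4)² = -50*16 = -800)
(2566 + 2099)/(J - 197) = (2566 + 2099)/(-800 - 197) = 4665/(-997) = 4665*(-1/997) = -4665/997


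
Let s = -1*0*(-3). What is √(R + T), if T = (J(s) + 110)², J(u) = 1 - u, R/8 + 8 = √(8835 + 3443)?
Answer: √(12257 + 8*√12278) ≈ 114.64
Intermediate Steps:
R = -64 + 8*√12278 (R = -64 + 8*√(8835 + 3443) = -64 + 8*√12278 ≈ 822.45)
s = 0 (s = 0*(-3) = 0)
T = 12321 (T = ((1 - 1*0) + 110)² = ((1 + 0) + 110)² = (1 + 110)² = 111² = 12321)
√(R + T) = √((-64 + 8*√12278) + 12321) = √(12257 + 8*√12278)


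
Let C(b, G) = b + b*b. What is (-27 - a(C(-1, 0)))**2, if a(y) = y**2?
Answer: 729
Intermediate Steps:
C(b, G) = b + b**2
(-27 - a(C(-1, 0)))**2 = (-27 - (-(1 - 1))**2)**2 = (-27 - (-1*0)**2)**2 = (-27 - 1*0**2)**2 = (-27 - 1*0)**2 = (-27 + 0)**2 = (-27)**2 = 729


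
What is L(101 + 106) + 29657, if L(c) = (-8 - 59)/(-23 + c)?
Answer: 5456821/184 ≈ 29657.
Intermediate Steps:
L(c) = -67/(-23 + c)
L(101 + 106) + 29657 = -67/(-23 + (101 + 106)) + 29657 = -67/(-23 + 207) + 29657 = -67/184 + 29657 = 5456821/184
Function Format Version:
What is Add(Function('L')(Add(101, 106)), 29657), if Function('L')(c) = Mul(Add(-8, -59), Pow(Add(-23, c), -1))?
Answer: Rational(5456821, 184) ≈ 29657.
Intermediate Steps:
Function('L')(c) = Mul(-67, Pow(Add(-23, c), -1))
Add(Function('L')(Add(101, 106)), 29657) = Add(Mul(-67, Pow(Add(-23, Add(101, 106)), -1)), 29657) = Add(Mul(-67, Pow(Add(-23, 207), -1)), 29657) = Add(Mul(-67, Pow(184, -1)), 29657) = Add(Mul(-67, Rational(1, 184)), 29657) = Add(Rational(-67, 184), 29657) = Rational(5456821, 184)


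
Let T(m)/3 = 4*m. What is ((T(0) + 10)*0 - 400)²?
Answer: 160000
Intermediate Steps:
T(m) = 12*m (T(m) = 3*(4*m) = 12*m)
((T(0) + 10)*0 - 400)² = ((12*0 + 10)*0 - 400)² = ((0 + 10)*0 - 400)² = (10*0 - 400)² = (0 - 400)² = (-400)² = 160000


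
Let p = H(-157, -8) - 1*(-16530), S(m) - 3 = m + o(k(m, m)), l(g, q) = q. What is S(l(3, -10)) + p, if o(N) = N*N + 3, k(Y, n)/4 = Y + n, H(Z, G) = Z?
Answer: 22769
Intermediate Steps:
k(Y, n) = 4*Y + 4*n (k(Y, n) = 4*(Y + n) = 4*Y + 4*n)
o(N) = 3 + N² (o(N) = N² + 3 = 3 + N²)
S(m) = 6 + m + 64*m² (S(m) = 3 + (m + (3 + (4*m + 4*m)²)) = 3 + (m + (3 + (8*m)²)) = 3 + (m + (3 + 64*m²)) = 3 + (3 + m + 64*m²) = 6 + m + 64*m²)
p = 16373 (p = -157 - 1*(-16530) = -157 + 16530 = 16373)
S(l(3, -10)) + p = (6 - 10 + 64*(-10)²) + 16373 = (6 - 10 + 64*100) + 16373 = (6 - 10 + 6400) + 16373 = 6396 + 16373 = 22769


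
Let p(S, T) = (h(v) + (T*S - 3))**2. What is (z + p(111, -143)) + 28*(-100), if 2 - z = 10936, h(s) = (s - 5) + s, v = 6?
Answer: 251811427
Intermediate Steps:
h(s) = -5 + 2*s (h(s) = (-5 + s) + s = -5 + 2*s)
z = -10934 (z = 2 - 1*10936 = 2 - 10936 = -10934)
p(S, T) = (4 + S*T)**2 (p(S, T) = ((-5 + 2*6) + (T*S - 3))**2 = ((-5 + 12) + (S*T - 3))**2 = (7 + (-3 + S*T))**2 = (4 + S*T)**2)
(z + p(111, -143)) + 28*(-100) = (-10934 + (4 + 111*(-143))**2) + 28*(-100) = (-10934 + (4 - 15873)**2) - 2800 = (-10934 + (-15869)**2) - 2800 = (-10934 + 251825161) - 2800 = 251814227 - 2800 = 251811427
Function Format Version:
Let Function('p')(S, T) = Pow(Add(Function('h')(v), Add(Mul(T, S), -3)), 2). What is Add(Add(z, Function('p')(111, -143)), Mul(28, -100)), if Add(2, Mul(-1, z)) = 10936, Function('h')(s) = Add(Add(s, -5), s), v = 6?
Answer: 251811427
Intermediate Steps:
Function('h')(s) = Add(-5, Mul(2, s)) (Function('h')(s) = Add(Add(-5, s), s) = Add(-5, Mul(2, s)))
z = -10934 (z = Add(2, Mul(-1, 10936)) = Add(2, -10936) = -10934)
Function('p')(S, T) = Pow(Add(4, Mul(S, T)), 2) (Function('p')(S, T) = Pow(Add(Add(-5, Mul(2, 6)), Add(Mul(T, S), -3)), 2) = Pow(Add(Add(-5, 12), Add(Mul(S, T), -3)), 2) = Pow(Add(7, Add(-3, Mul(S, T))), 2) = Pow(Add(4, Mul(S, T)), 2))
Add(Add(z, Function('p')(111, -143)), Mul(28, -100)) = Add(Add(-10934, Pow(Add(4, Mul(111, -143)), 2)), Mul(28, -100)) = Add(Add(-10934, Pow(Add(4, -15873), 2)), -2800) = Add(Add(-10934, Pow(-15869, 2)), -2800) = Add(Add(-10934, 251825161), -2800) = Add(251814227, -2800) = 251811427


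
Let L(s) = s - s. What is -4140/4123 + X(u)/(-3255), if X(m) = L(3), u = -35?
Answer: -4140/4123 ≈ -1.0041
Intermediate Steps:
L(s) = 0
X(m) = 0
-4140/4123 + X(u)/(-3255) = -4140/4123 + 0/(-3255) = -4140*1/4123 + 0*(-1/3255) = -4140/4123 + 0 = -4140/4123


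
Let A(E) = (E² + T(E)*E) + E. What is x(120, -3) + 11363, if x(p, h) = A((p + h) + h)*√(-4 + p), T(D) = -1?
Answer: 11363 + 25992*√29 ≈ 1.5133e+5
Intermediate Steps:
A(E) = E² (A(E) = (E² - E) + E = E²)
x(p, h) = √(-4 + p)*(p + 2*h)² (x(p, h) = ((p + h) + h)²*√(-4 + p) = ((h + p) + h)²*√(-4 + p) = (p + 2*h)²*√(-4 + p) = √(-4 + p)*(p + 2*h)²)
x(120, -3) + 11363 = √(-4 + 120)*(120 + 2*(-3))² + 11363 = √116*(120 - 6)² + 11363 = (2*√29)*114² + 11363 = (2*√29)*12996 + 11363 = 25992*√29 + 11363 = 11363 + 25992*√29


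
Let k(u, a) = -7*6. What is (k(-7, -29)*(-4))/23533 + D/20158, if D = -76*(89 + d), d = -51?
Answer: -32288380/237189107 ≈ -0.13613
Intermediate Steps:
k(u, a) = -42
D = -2888 (D = -76*(89 - 51) = -76*38 = -2888)
(k(-7, -29)*(-4))/23533 + D/20158 = -42*(-4)/23533 - 2888/20158 = 168*(1/23533) - 2888*1/20158 = 168/23533 - 1444/10079 = -32288380/237189107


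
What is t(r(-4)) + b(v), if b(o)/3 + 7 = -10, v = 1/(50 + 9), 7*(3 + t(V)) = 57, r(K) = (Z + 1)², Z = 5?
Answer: -321/7 ≈ -45.857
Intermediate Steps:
r(K) = 36 (r(K) = (5 + 1)² = 6² = 36)
t(V) = 36/7 (t(V) = -3 + (⅐)*57 = -3 + 57/7 = 36/7)
v = 1/59 ≈ 0.016949
b(o) = -51 (b(o) = -21 + 3*(-10) = -21 - 30 = -51)
t(r(-4)) + b(v) = 36/7 - 51 = -321/7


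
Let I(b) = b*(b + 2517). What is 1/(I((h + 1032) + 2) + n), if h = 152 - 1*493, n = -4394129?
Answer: -1/2169599 ≈ -4.6091e-7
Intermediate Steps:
h = -341 (h = 152 - 493 = -341)
I(b) = b*(2517 + b)
1/(I((h + 1032) + 2) + n) = 1/(((-341 + 1032) + 2)*(2517 + ((-341 + 1032) + 2)) - 4394129) = 1/((691 + 2)*(2517 + (691 + 2)) - 4394129) = 1/(693*(2517 + 693) - 4394129) = 1/(693*3210 - 4394129) = 1/(2224530 - 4394129) = 1/(-2169599) = -1/2169599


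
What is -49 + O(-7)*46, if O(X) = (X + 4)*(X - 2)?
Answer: 1193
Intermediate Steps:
O(X) = (-2 + X)*(4 + X) (O(X) = (4 + X)*(-2 + X) = (-2 + X)*(4 + X))
-49 + O(-7)*46 = -49 + (-8 + (-7)**2 + 2*(-7))*46 = -49 + (-8 + 49 - 14)*46 = -49 + 27*46 = -49 + 1242 = 1193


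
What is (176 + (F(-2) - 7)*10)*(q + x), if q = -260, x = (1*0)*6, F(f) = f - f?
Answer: -27560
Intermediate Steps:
F(f) = 0
x = 0 (x = 0*6 = 0)
(176 + (F(-2) - 7)*10)*(q + x) = (176 + (0 - 7)*10)*(-260 + 0) = (176 - 7*10)*(-260) = (176 - 70)*(-260) = 106*(-260) = -27560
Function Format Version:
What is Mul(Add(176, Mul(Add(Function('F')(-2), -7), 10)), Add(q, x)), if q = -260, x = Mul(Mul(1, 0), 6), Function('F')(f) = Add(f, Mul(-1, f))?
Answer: -27560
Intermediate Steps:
Function('F')(f) = 0
x = 0 (x = Mul(0, 6) = 0)
Mul(Add(176, Mul(Add(Function('F')(-2), -7), 10)), Add(q, x)) = Mul(Add(176, Mul(Add(0, -7), 10)), Add(-260, 0)) = Mul(Add(176, Mul(-7, 10)), -260) = Mul(Add(176, -70), -260) = Mul(106, -260) = -27560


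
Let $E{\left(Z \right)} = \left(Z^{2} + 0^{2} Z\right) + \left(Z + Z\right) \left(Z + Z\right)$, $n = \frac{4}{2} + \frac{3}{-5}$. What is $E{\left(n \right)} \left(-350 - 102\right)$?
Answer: $- \frac{22148}{5} \approx -4429.6$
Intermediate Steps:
$n = \frac{7}{5}$ ($n = 4 \cdot \frac{1}{2} + 3 \left(- \frac{1}{5}\right) = 2 - \frac{3}{5} = \frac{7}{5} \approx 1.4$)
$E{\left(Z \right)} = 5 Z^{2}$ ($E{\left(Z \right)} = \left(Z^{2} + 0 Z\right) + 2 Z 2 Z = \left(Z^{2} + 0\right) + 4 Z^{2} = Z^{2} + 4 Z^{2} = 5 Z^{2}$)
$E{\left(n \right)} \left(-350 - 102\right) = 5 \left(\frac{7}{5}\right)^{2} \left(-350 - 102\right) = 5 \cdot \frac{49}{25} \left(-350 - 102\right) = \frac{49}{5} \left(-452\right) = - \frac{22148}{5}$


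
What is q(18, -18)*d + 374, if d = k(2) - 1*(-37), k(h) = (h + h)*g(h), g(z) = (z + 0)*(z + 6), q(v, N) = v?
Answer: 2192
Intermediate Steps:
g(z) = z*(6 + z)
k(h) = 2*h²*(6 + h) (k(h) = (h + h)*(h*(6 + h)) = (2*h)*(h*(6 + h)) = 2*h²*(6 + h))
d = 101 (d = 2*2²*(6 + 2) - 1*(-37) = 2*4*8 + 37 = 64 + 37 = 101)
q(18, -18)*d + 374 = 18*101 + 374 = 1818 + 374 = 2192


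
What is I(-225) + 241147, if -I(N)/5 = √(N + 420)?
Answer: 241147 - 5*√195 ≈ 2.4108e+5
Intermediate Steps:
I(N) = -5*√(420 + N) (I(N) = -5*√(N + 420) = -5*√(420 + N))
I(-225) + 241147 = -5*√(420 - 225) + 241147 = -5*√195 + 241147 = 241147 - 5*√195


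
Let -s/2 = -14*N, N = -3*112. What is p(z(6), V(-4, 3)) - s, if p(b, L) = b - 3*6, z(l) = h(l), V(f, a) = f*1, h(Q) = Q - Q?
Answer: 9390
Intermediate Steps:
N = -336
h(Q) = 0
V(f, a) = f
z(l) = 0
p(b, L) = -18 + b (p(b, L) = b - 18 = -18 + b)
s = -9408 (s = -(-28)*(-336) = -2*4704 = -9408)
p(z(6), V(-4, 3)) - s = (-18 + 0) - 1*(-9408) = -18 + 9408 = 9390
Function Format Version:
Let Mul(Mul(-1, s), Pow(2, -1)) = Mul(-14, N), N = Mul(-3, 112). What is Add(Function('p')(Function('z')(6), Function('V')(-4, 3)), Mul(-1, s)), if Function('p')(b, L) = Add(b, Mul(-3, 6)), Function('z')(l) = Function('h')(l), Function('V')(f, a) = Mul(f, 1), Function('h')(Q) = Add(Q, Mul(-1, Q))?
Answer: 9390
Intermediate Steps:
N = -336
Function('h')(Q) = 0
Function('V')(f, a) = f
Function('z')(l) = 0
Function('p')(b, L) = Add(-18, b) (Function('p')(b, L) = Add(b, -18) = Add(-18, b))
s = -9408 (s = Mul(-2, Mul(-14, -336)) = Mul(-2, 4704) = -9408)
Add(Function('p')(Function('z')(6), Function('V')(-4, 3)), Mul(-1, s)) = Add(Add(-18, 0), Mul(-1, -9408)) = Add(-18, 9408) = 9390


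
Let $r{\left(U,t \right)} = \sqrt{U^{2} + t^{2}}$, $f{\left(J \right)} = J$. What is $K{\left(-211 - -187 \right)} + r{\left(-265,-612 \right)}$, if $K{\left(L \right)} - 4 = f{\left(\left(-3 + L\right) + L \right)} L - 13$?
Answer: $1215 + \sqrt{444769} \approx 1881.9$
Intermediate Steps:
$K{\left(L \right)} = -9 + L \left(-3 + 2 L\right)$ ($K{\left(L \right)} = 4 + \left(\left(\left(-3 + L\right) + L\right) L - 13\right) = 4 + \left(\left(-3 + 2 L\right) L - 13\right) = 4 + \left(L \left(-3 + 2 L\right) - 13\right) = 4 + \left(-13 + L \left(-3 + 2 L\right)\right) = -9 + L \left(-3 + 2 L\right)$)
$K{\left(-211 - -187 \right)} + r{\left(-265,-612 \right)} = \left(-9 + \left(-211 - -187\right) \left(-3 + 2 \left(-211 - -187\right)\right)\right) + \sqrt{\left(-265\right)^{2} + \left(-612\right)^{2}} = \left(-9 + \left(-211 + 187\right) \left(-3 + 2 \left(-211 + 187\right)\right)\right) + \sqrt{70225 + 374544} = \left(-9 - 24 \left(-3 + 2 \left(-24\right)\right)\right) + \sqrt{444769} = \left(-9 - 24 \left(-3 - 48\right)\right) + \sqrt{444769} = \left(-9 - -1224\right) + \sqrt{444769} = \left(-9 + 1224\right) + \sqrt{444769} = 1215 + \sqrt{444769}$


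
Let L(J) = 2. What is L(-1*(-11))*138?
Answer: 276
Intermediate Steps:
L(-1*(-11))*138 = 2*138 = 276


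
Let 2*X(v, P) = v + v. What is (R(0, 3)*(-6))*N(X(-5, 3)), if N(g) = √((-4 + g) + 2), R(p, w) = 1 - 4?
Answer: 18*I*√7 ≈ 47.624*I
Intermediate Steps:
R(p, w) = -3
X(v, P) = v (X(v, P) = (v + v)/2 = (2*v)/2 = v)
N(g) = √(-2 + g)
(R(0, 3)*(-6))*N(X(-5, 3)) = (-3*(-6))*√(-2 - 5) = 18*√(-7) = 18*(I*√7) = 18*I*√7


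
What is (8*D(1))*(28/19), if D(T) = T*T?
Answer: 224/19 ≈ 11.789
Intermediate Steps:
D(T) = T²
(8*D(1))*(28/19) = (8*1²)*(28/19) = (8*1)*(28*(1/19)) = 8*(28/19) = 224/19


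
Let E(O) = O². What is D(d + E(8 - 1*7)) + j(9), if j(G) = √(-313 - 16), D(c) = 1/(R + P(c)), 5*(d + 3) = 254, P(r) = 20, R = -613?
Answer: -1/593 + I*√329 ≈ -0.0016863 + 18.138*I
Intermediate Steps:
d = 239/5 (d = -3 + (⅕)*254 = -3 + 254/5 = 239/5 ≈ 47.800)
D(c) = -1/593 (D(c) = 1/(-613 + 20) = 1/(-593) = -1/593)
j(G) = I*√329 (j(G) = √(-329) = I*√329)
D(d + E(8 - 1*7)) + j(9) = -1/593 + I*√329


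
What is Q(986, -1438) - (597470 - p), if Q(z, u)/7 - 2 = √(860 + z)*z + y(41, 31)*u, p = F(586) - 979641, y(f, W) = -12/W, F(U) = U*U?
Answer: -38123939/31 + 6902*√1846 ≈ -9.3326e+5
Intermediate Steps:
F(U) = U²
p = -636245 (p = 586² - 979641 = 343396 - 979641 = -636245)
Q(z, u) = 14 - 84*u/31 + 7*z*√(860 + z) (Q(z, u) = 14 + 7*(√(860 + z)*z + (-12/31)*u) = 14 + 7*(z*√(860 + z) + (-12*1/31)*u) = 14 + 7*(z*√(860 + z) - 12*u/31) = 14 + 7*(-12*u/31 + z*√(860 + z)) = 14 + (-84*u/31 + 7*z*√(860 + z)) = 14 - 84*u/31 + 7*z*√(860 + z))
Q(986, -1438) - (597470 - p) = (14 - 84/31*(-1438) + 7*986*√(860 + 986)) - (597470 - 1*(-636245)) = (14 + 120792/31 + 7*986*√1846) - (597470 + 636245) = (14 + 120792/31 + 6902*√1846) - 1*1233715 = (121226/31 + 6902*√1846) - 1233715 = -38123939/31 + 6902*√1846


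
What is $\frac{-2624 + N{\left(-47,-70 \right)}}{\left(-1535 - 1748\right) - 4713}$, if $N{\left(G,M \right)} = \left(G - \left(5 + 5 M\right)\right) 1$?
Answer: $\frac{1163}{3998} \approx 0.2909$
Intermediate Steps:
$N{\left(G,M \right)} = -5 + G - 5 M$ ($N{\left(G,M \right)} = \left(G - \left(5 + 5 M\right)\right) 1 = \left(-5 + G - 5 M\right) 1 = -5 + G - 5 M$)
$\frac{-2624 + N{\left(-47,-70 \right)}}{\left(-1535 - 1748\right) - 4713} = \frac{-2624 - -298}{\left(-1535 - 1748\right) - 4713} = \frac{-2624 + 298}{-3283 - 4713} = - \frac{2326}{-7996} = \left(-2326\right) \left(- \frac{1}{7996}\right) = \frac{1163}{3998}$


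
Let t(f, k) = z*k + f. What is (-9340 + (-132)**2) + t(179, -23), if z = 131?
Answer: 5250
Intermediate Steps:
t(f, k) = f + 131*k (t(f, k) = 131*k + f = f + 131*k)
(-9340 + (-132)**2) + t(179, -23) = (-9340 + (-132)**2) + (179 + 131*(-23)) = (-9340 + 17424) + (179 - 3013) = 8084 - 2834 = 5250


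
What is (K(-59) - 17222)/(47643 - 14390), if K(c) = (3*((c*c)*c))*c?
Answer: 36334861/33253 ≈ 1092.7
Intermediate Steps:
K(c) = 3*c⁴ (K(c) = (3*(c²*c))*c = (3*c³)*c = 3*c⁴)
(K(-59) - 17222)/(47643 - 14390) = (3*(-59)⁴ - 17222)/(47643 - 14390) = (3*12117361 - 17222)/33253 = (36352083 - 17222)*(1/33253) = 36334861*(1/33253) = 36334861/33253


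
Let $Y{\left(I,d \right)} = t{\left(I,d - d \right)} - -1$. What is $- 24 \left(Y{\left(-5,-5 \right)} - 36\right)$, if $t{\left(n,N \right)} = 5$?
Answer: $720$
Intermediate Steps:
$Y{\left(I,d \right)} = 6$ ($Y{\left(I,d \right)} = 5 - -1 = 5 + 1 = 6$)
$- 24 \left(Y{\left(-5,-5 \right)} - 36\right) = - 24 \left(6 - 36\right) = \left(-24\right) \left(-30\right) = 720$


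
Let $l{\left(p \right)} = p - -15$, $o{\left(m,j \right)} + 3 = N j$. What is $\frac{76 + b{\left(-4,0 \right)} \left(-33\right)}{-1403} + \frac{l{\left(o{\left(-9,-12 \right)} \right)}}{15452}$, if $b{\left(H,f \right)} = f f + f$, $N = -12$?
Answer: $- \frac{238871}{5419789} \approx -0.044074$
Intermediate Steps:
$o{\left(m,j \right)} = -3 - 12 j$
$b{\left(H,f \right)} = f + f^{2}$ ($b{\left(H,f \right)} = f^{2} + f = f + f^{2}$)
$l{\left(p \right)} = 15 + p$ ($l{\left(p \right)} = p + 15 = 15 + p$)
$\frac{76 + b{\left(-4,0 \right)} \left(-33\right)}{-1403} + \frac{l{\left(o{\left(-9,-12 \right)} \right)}}{15452} = \frac{76 + 0 \left(1 + 0\right) \left(-33\right)}{-1403} + \frac{15 - -141}{15452} = \left(76 + 0 \cdot 1 \left(-33\right)\right) \left(- \frac{1}{1403}\right) + \left(15 + \left(-3 + 144\right)\right) \frac{1}{15452} = \left(76 + 0 \left(-33\right)\right) \left(- \frac{1}{1403}\right) + \left(15 + 141\right) \frac{1}{15452} = \left(76 + 0\right) \left(- \frac{1}{1403}\right) + 156 \cdot \frac{1}{15452} = 76 \left(- \frac{1}{1403}\right) + \frac{39}{3863} = - \frac{76}{1403} + \frac{39}{3863} = - \frac{238871}{5419789}$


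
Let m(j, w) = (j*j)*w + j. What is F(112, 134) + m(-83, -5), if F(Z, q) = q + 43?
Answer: -34351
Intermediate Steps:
F(Z, q) = 43 + q
m(j, w) = j + w*j² (m(j, w) = j²*w + j = w*j² + j = j + w*j²)
F(112, 134) + m(-83, -5) = (43 + 134) - 83*(1 - 83*(-5)) = 177 - 83*(1 + 415) = 177 - 83*416 = 177 - 34528 = -34351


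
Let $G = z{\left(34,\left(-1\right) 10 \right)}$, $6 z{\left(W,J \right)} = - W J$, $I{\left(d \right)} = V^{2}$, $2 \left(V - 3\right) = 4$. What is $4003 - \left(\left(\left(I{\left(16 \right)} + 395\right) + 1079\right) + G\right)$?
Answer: $\frac{7342}{3} \approx 2447.3$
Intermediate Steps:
$V = 5$ ($V = 3 + \frac{1}{2} \cdot 4 = 3 + 2 = 5$)
$I{\left(d \right)} = 25$ ($I{\left(d \right)} = 5^{2} = 25$)
$z{\left(W,J \right)} = - \frac{J W}{6}$ ($z{\left(W,J \right)} = \frac{- W J}{6} = \frac{\left(-1\right) J W}{6} = - \frac{J W}{6}$)
$G = \frac{170}{3}$ ($G = \left(- \frac{1}{6}\right) \left(\left(-1\right) 10\right) 34 = \left(- \frac{1}{6}\right) \left(-10\right) 34 = \frac{170}{3} \approx 56.667$)
$4003 - \left(\left(\left(I{\left(16 \right)} + 395\right) + 1079\right) + G\right) = 4003 - \left(\left(\left(25 + 395\right) + 1079\right) + \frac{170}{3}\right) = 4003 - \left(\left(420 + 1079\right) + \frac{170}{3}\right) = 4003 - \left(1499 + \frac{170}{3}\right) = 4003 - \frac{4667}{3} = \frac{7342}{3}$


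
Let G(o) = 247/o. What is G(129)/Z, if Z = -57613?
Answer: -247/7432077 ≈ -3.3234e-5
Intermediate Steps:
G(129)/Z = (247/129)/(-57613) = (247*(1/129))*(-1/57613) = (247/129)*(-1/57613) = -247/7432077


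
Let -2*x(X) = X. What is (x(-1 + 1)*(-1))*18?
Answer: 0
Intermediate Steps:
x(X) = -X/2
(x(-1 + 1)*(-1))*18 = (-(-1 + 1)/2*(-1))*18 = (-½*0*(-1))*18 = (0*(-1))*18 = 0*18 = 0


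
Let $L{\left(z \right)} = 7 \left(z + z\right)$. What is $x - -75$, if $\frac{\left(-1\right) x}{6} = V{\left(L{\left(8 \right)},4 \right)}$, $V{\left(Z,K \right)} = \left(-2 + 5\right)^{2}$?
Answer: $21$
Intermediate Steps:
$L{\left(z \right)} = 14 z$ ($L{\left(z \right)} = 7 \cdot 2 z = 14 z$)
$V{\left(Z,K \right)} = 9$ ($V{\left(Z,K \right)} = 3^{2} = 9$)
$x = -54$ ($x = \left(-6\right) 9 = -54$)
$x - -75 = -54 - -75 = -54 + 75 = 21$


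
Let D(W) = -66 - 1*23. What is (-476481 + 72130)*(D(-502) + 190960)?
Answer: -77178879721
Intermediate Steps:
D(W) = -89 (D(W) = -66 - 23 = -89)
(-476481 + 72130)*(D(-502) + 190960) = (-476481 + 72130)*(-89 + 190960) = -404351*190871 = -77178879721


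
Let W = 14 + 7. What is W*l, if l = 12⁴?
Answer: 435456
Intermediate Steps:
W = 21
l = 20736
W*l = 21*20736 = 435456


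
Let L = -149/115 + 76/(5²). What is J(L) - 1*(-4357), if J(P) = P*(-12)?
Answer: 2493239/575 ≈ 4336.1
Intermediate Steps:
L = 1003/575 (L = -149*1/115 + 76/25 = -149/115 + 76*(1/25) = -149/115 + 76/25 = 1003/575 ≈ 1.7443)
J(P) = -12*P
J(L) - 1*(-4357) = -12*1003/575 - 1*(-4357) = -12036/575 + 4357 = 2493239/575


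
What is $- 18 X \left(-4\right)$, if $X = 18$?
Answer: $1296$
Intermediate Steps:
$- 18 X \left(-4\right) = \left(-18\right) 18 \left(-4\right) = \left(-324\right) \left(-4\right) = 1296$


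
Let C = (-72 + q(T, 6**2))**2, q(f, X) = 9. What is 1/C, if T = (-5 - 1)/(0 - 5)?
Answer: 1/3969 ≈ 0.00025195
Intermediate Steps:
T = 6/5 (T = -6/(-5) = -6*(-1/5) = 6/5 ≈ 1.2000)
C = 3969 (C = (-72 + 9)**2 = (-63)**2 = 3969)
1/C = 1/3969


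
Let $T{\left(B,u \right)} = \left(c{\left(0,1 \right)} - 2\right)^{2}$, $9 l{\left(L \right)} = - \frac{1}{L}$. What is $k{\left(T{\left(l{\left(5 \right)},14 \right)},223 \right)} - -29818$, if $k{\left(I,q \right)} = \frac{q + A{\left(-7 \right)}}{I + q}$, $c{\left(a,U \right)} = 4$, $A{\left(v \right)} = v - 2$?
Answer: $\frac{6768900}{227} \approx 29819.0$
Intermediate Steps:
$A{\left(v \right)} = -2 + v$ ($A{\left(v \right)} = v - 2 = -2 + v$)
$l{\left(L \right)} = - \frac{1}{9 L}$ ($l{\left(L \right)} = \frac{\left(-1\right) \frac{1}{L}}{9} = - \frac{1}{9 L}$)
$T{\left(B,u \right)} = 4$ ($T{\left(B,u \right)} = \left(4 - 2\right)^{2} = 2^{2} = 4$)
$k{\left(I,q \right)} = \frac{-9 + q}{I + q}$ ($k{\left(I,q \right)} = \frac{q - 9}{I + q} = \frac{-9 + q}{I + q}$)
$k{\left(T{\left(l{\left(5 \right)},14 \right)},223 \right)} - -29818 = \frac{-9 + 223}{4 + 223} - -29818 = \frac{1}{227} \cdot 214 + 29818 = \frac{214}{227} + 29818 = \frac{6768900}{227}$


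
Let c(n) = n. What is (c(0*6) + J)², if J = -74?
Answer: 5476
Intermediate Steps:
(c(0*6) + J)² = (0*6 - 74)² = (0 - 74)² = (-74)² = 5476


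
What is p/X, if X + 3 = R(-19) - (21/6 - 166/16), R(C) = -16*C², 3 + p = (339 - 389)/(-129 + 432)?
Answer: 7672/13991631 ≈ 0.00054833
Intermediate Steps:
p = -959/303 (p = -3 + (339 - 389)/(-129 + 432) = -3 - 50/303 = -959/303 ≈ -3.1650)
X = -46177/8 (X = -3 + (-16*(-19)² - (21/6 - 166/16)) = -3 + (-16*361 - (21*(⅙) - 166*1/16)) = -3 + (-5776 - (7/2 - 83/8)) = -3 + (-5776 - 1*(-55/8)) = -3 + (-5776 + 55/8) = -3 - 46153/8 = -46177/8 ≈ -5772.1)
p/X = -959/(303*(-46177/8)) = -959/303*(-8/46177) = 7672/13991631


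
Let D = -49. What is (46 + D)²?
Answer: 9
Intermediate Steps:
(46 + D)² = (46 - 49)² = (-3)² = 9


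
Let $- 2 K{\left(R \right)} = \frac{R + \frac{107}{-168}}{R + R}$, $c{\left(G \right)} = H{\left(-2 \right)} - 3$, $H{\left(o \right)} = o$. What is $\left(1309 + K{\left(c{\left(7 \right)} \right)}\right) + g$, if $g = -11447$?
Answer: $- \frac{34064627}{3360} \approx -10138.0$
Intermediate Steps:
$c{\left(G \right)} = -5$ ($c{\left(G \right)} = -2 - 3 = -5$)
$K{\left(R \right)} = - \frac{- \frac{107}{168} + R}{4 R}$ ($K{\left(R \right)} = - \frac{\left(R + \frac{107}{-168}\right) \frac{1}{R + R}}{2} = - \frac{\left(R + 107 \left(- \frac{1}{168}\right)\right) \frac{1}{2 R}}{2} = - \frac{\left(R - \frac{107}{168}\right) \frac{1}{2 R}}{2} = - \frac{\left(- \frac{107}{168} + R\right) \frac{1}{2 R}}{2} = - \frac{\frac{1}{2} \frac{1}{R} \left(- \frac{107}{168} + R\right)}{2} = - \frac{- \frac{107}{168} + R}{4 R}$)
$\left(1309 + K{\left(c{\left(7 \right)} \right)}\right) + g = \left(1309 + \frac{107 - -840}{672 \left(-5\right)}\right) - 11447 = \left(1309 + \frac{1}{672} \left(- \frac{1}{5}\right) \left(107 + 840\right)\right) - 11447 = \left(1309 + \frac{1}{672} \left(- \frac{1}{5}\right) 947\right) - 11447 = \left(1309 - \frac{947}{3360}\right) - 11447 = \frac{4397293}{3360} - 11447 = - \frac{34064627}{3360}$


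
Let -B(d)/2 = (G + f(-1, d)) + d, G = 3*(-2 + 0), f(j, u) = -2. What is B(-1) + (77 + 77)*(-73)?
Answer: -11224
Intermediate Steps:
G = -6 (G = 3*(-2) = -6)
B(d) = 16 - 2*d (B(d) = -2*((-6 - 2) + d) = -2*(-8 + d) = 16 - 2*d)
B(-1) + (77 + 77)*(-73) = (16 - 2*(-1)) + (77 + 77)*(-73) = (16 + 2) + 154*(-73) = 18 - 11242 = -11224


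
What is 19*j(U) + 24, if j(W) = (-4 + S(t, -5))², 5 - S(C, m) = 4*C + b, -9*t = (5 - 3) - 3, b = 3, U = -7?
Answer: 11140/81 ≈ 137.53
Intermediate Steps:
t = ⅑ (t = -((5 - 3) - 3)/9 = -(2 - 3)/9 = -⅑*(-1) = ⅑ ≈ 0.11111)
S(C, m) = 2 - 4*C (S(C, m) = 5 - (4*C + 3) = 5 - (3 + 4*C) = 5 + (-3 - 4*C) = 2 - 4*C)
j(W) = 484/81 (j(W) = (-4 + (2 - 4*⅑))² = (-4 + (2 - 4/9))² = (-4 + 14/9)² = (-22/9)² = 484/81)
19*j(U) + 24 = 19*(484/81) + 24 = 9196/81 + 24 = 11140/81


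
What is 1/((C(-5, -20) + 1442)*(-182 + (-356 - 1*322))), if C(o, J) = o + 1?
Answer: -1/1236680 ≈ -8.0862e-7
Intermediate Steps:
C(o, J) = 1 + o
1/((C(-5, -20) + 1442)*(-182 + (-356 - 1*322))) = 1/(((1 - 5) + 1442)*(-182 + (-356 - 1*322))) = 1/((-4 + 1442)*(-182 + (-356 - 322))) = 1/(1438*(-182 - 678)) = 1/(1438*(-860)) = 1/(-1236680) = -1/1236680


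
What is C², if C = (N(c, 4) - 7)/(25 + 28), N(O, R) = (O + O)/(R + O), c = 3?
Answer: 1849/137641 ≈ 0.013434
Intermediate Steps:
N(O, R) = 2*O/(O + R) (N(O, R) = (2*O)/(O + R) = 2*O/(O + R))
C = -43/371 (C = (2*3/(3 + 4) - 7)/(25 + 28) = (2*3/7 - 7)/53 = (2*3*(⅐) - 7)*(1/53) = (6/7 - 7)*(1/53) = -43/7*1/53 = -43/371 ≈ -0.11590)
C² = (-43/371)² = 1849/137641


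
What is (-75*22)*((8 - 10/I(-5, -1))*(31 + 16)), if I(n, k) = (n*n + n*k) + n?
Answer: -589380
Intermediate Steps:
I(n, k) = n + n² + k*n (I(n, k) = (n² + k*n) + n = n + n² + k*n)
(-75*22)*((8 - 10/I(-5, -1))*(31 + 16)) = (-75*22)*((8 - 10*(-1/(5*(1 - 1 - 5))))*(31 + 16)) = -1650*(8 - 10/((-5*(-5))))*47 = -1650*(8 - 10/25)*47 = -1650*(8 - 10*1/25)*47 = -1650*(8 - ⅖)*47 = -12540*47 = -1650*1786/5 = -589380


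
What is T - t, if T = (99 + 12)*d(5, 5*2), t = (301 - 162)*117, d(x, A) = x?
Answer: -15708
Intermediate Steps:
t = 16263 (t = 139*117 = 16263)
T = 555 (T = (99 + 12)*5 = 111*5 = 555)
T - t = 555 - 1*16263 = 555 - 16263 = -15708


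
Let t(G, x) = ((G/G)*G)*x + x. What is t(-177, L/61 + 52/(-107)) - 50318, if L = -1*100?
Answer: -325984114/6527 ≈ -49944.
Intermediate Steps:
L = -100
t(G, x) = x + G*x (t(G, x) = (1*G)*x + x = G*x + x = x + G*x)
t(-177, L/61 + 52/(-107)) - 50318 = (-100/61 + 52/(-107))*(1 - 177) - 50318 = (-100*1/61 + 52*(-1/107))*(-176) - 50318 = (-100/61 - 52/107)*(-176) - 50318 = -13872/6527*(-176) - 50318 = 2441472/6527 - 50318 = -325984114/6527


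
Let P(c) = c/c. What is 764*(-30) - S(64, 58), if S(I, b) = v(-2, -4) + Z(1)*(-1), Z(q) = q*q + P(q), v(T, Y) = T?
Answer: -22916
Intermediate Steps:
P(c) = 1
Z(q) = 1 + q² (Z(q) = q*q + 1 = q² + 1 = 1 + q²)
S(I, b) = -4 (S(I, b) = -2 + (1 + 1²)*(-1) = -2 + (1 + 1)*(-1) = -2 + 2*(-1) = -2 - 2 = -4)
764*(-30) - S(64, 58) = 764*(-30) - 1*(-4) = -22920 + 4 = -22916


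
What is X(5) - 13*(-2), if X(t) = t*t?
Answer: 51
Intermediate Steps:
X(t) = t²
X(5) - 13*(-2) = 5² - 13*(-2) = 25 + 26 = 51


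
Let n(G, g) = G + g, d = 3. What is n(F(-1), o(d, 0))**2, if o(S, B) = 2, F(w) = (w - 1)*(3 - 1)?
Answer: 4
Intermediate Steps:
F(w) = -2 + 2*w (F(w) = (-1 + w)*2 = -2 + 2*w)
n(F(-1), o(d, 0))**2 = ((-2 + 2*(-1)) + 2)**2 = ((-2 - 2) + 2)**2 = (-4 + 2)**2 = (-2)**2 = 4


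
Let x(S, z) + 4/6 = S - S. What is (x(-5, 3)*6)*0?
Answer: 0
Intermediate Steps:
x(S, z) = -2/3 (x(S, z) = -2/3 + (S - S) = -2/3 + 0 = -2/3)
(x(-5, 3)*6)*0 = -2/3*6*0 = -4*0 = 0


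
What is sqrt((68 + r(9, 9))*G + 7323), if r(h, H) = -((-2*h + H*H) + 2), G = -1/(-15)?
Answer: 2*sqrt(45770)/5 ≈ 85.576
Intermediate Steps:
G = 1/15 (G = -1/15*(-1) = 1/15 ≈ 0.066667)
r(h, H) = -2 - H**2 + 2*h (r(h, H) = -((-2*h + H**2) + 2) = -((H**2 - 2*h) + 2) = -(2 + H**2 - 2*h) = -2 - H**2 + 2*h)
sqrt((68 + r(9, 9))*G + 7323) = sqrt((68 + (-2 - 1*9**2 + 2*9))*(1/15) + 7323) = sqrt((68 + (-2 - 1*81 + 18))*(1/15) + 7323) = sqrt((68 + (-2 - 81 + 18))*(1/15) + 7323) = sqrt((68 - 65)*(1/15) + 7323) = sqrt(3*(1/15) + 7323) = sqrt(1/5 + 7323) = sqrt(36616/5) = 2*sqrt(45770)/5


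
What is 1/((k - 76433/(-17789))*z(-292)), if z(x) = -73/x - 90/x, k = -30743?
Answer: -2597194/44565079711 ≈ -5.8279e-5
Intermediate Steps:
z(x) = -163/x
1/((k - 76433/(-17789))*z(-292)) = 1/((-30743 - 76433/(-17789))*((-163/(-292)))) = 1/((-30743 - 76433*(-1/17789))*((-163*(-1/292)))) = 1/((-30743 + 76433/17789)*(163/292)) = (292/163)/(-546810794/17789) = -17789/546810794*292/163 = -2597194/44565079711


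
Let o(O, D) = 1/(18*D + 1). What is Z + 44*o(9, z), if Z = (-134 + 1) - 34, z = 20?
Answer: -60243/361 ≈ -166.88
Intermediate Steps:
o(O, D) = 1/(1 + 18*D)
Z = -167 (Z = -133 - 34 = -167)
Z + 44*o(9, z) = -167 + 44/(1 + 18*20) = -167 + 44/(1 + 360) = -167 + 44/361 = -60243/361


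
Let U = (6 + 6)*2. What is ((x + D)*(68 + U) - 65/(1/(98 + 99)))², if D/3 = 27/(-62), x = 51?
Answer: 65141842441/961 ≈ 6.7785e+7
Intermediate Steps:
U = 24 (U = 12*2 = 24)
D = -81/62 (D = 3*(27/(-62)) = 3*(27*(-1/62)) = 3*(-27/62) = -81/62 ≈ -1.3065)
((x + D)*(68 + U) - 65/(1/(98 + 99)))² = ((51 - 81/62)*(68 + 24) - 65/(1/(98 + 99)))² = ((3081/62)*92 - 65/(1/197))² = (141726/31 - 65/1/197)² = (141726/31 - 65*197)² = (141726/31 - 12805)² = (-255229/31)² = 65141842441/961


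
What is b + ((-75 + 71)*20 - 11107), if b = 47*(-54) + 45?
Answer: -13680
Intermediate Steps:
b = -2493 (b = -2538 + 45 = -2493)
b + ((-75 + 71)*20 - 11107) = -2493 + ((-75 + 71)*20 - 11107) = -2493 + (-4*20 - 11107) = -2493 + (-80 - 11107) = -2493 - 11187 = -13680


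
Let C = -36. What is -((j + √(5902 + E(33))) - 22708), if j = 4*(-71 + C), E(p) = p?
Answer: 23136 - √5935 ≈ 23059.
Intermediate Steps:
j = -428 (j = 4*(-71 - 36) = 4*(-107) = -428)
-((j + √(5902 + E(33))) - 22708) = -((-428 + √(5902 + 33)) - 22708) = -((-428 + √5935) - 22708) = -(-23136 + √5935) = 23136 - √5935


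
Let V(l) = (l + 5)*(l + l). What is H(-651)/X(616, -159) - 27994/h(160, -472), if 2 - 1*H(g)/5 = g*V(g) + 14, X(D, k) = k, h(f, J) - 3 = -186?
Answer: -167001534718/9699 ≈ -1.7218e+7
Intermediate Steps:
h(f, J) = -183 (h(f, J) = 3 - 186 = -183)
V(l) = 2*l*(5 + l) (V(l) = (5 + l)*(2*l) = 2*l*(5 + l))
H(g) = -60 - 10*g**2*(5 + g) (H(g) = 10 - 5*(g*(2*g*(5 + g)) + 14) = 10 - 5*(2*g**2*(5 + g) + 14) = 10 - 5*(14 + 2*g**2*(5 + g)) = 10 + (-70 - 10*g**2*(5 + g)) = -60 - 10*g**2*(5 + g))
H(-651)/X(616, -159) - 27994/h(160, -472) = (-60 + 10*(-651)**2*(-5 - 1*(-651)))/(-159) - 27994/(-183) = (-60 + 10*423801*(-5 + 651))*(-1/159) - 27994*(-1/183) = (-60 + 10*423801*646)*(-1/159) + 27994/183 = (-60 + 2737754460)*(-1/159) + 27994/183 = 2737754400*(-1/159) + 27994/183 = -912584800/53 + 27994/183 = -167001534718/9699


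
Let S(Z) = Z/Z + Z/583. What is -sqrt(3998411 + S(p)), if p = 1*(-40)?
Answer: -2*sqrt(339754058237)/583 ≈ -1999.6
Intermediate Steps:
p = -40
S(Z) = 1 + Z/583 (S(Z) = 1 + Z*(1/583) = 1 + Z/583)
-sqrt(3998411 + S(p)) = -sqrt(3998411 + (1 + (1/583)*(-40))) = -sqrt(3998411 + (1 - 40/583)) = -sqrt(3998411 + 543/583) = -sqrt(2331074156/583) = -2*sqrt(339754058237)/583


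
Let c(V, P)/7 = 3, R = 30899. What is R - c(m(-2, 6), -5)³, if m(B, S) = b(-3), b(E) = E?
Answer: 21638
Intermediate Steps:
m(B, S) = -3
c(V, P) = 21 (c(V, P) = 7*3 = 21)
R - c(m(-2, 6), -5)³ = 30899 - 1*21³ = 30899 - 1*9261 = 30899 - 9261 = 21638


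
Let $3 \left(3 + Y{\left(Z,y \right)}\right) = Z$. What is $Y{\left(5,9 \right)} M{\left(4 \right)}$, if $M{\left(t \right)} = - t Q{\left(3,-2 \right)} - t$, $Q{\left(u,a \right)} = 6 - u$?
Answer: $\frac{64}{3} \approx 21.333$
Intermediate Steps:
$Y{\left(Z,y \right)} = -3 + \frac{Z}{3}$
$M{\left(t \right)} = - 4 t$ ($M{\left(t \right)} = - t \left(6 - 3\right) - t = - t 3 - t = - 3 t - t = - 4 t$)
$Y{\left(5,9 \right)} M{\left(4 \right)} = \left(-3 + \frac{1}{3} \cdot 5\right) \left(\left(-4\right) 4\right) = \left(-3 + \frac{5}{3}\right) \left(-16\right) = \left(- \frac{4}{3}\right) \left(-16\right) = \frac{64}{3}$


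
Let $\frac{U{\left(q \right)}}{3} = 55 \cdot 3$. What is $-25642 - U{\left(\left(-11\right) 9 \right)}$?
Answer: $-26137$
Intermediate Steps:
$U{\left(q \right)} = 495$ ($U{\left(q \right)} = 3 \cdot 55 \cdot 3 = 3 \cdot 165 = 495$)
$-25642 - U{\left(\left(-11\right) 9 \right)} = -25642 - 495 = -26137$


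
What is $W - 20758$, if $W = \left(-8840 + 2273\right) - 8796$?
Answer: $-36121$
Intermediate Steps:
$W = -15363$ ($W = -6567 - 8796 = -15363$)
$W - 20758 = -15363 - 20758 = -36121$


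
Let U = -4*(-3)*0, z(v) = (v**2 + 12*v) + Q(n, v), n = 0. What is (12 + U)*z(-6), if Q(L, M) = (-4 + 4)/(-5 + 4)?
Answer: -432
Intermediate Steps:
Q(L, M) = 0 (Q(L, M) = 0/(-1) = 0*(-1) = 0)
z(v) = v**2 + 12*v (z(v) = (v**2 + 12*v) + 0 = v**2 + 12*v)
U = 0 (U = 12*0 = 0)
(12 + U)*z(-6) = (12 + 0)*(-6*(12 - 6)) = 12*(-6*6) = 12*(-36) = -432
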